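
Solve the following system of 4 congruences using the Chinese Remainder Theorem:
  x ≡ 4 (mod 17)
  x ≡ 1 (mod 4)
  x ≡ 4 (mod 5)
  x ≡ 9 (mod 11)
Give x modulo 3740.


Product of moduli M = 17 · 4 · 5 · 11 = 3740.
Merge one congruence at a time:
  Start: x ≡ 4 (mod 17).
  Combine with x ≡ 1 (mod 4); new modulus lcm = 68.
    Write x = 4 + 17·t and substitute into x ≡ 1 (mod 4): 17·t ≡ 1 − 4 = -3 (mod 4).
    Reduce coefficients mod 4: 1·t ≡ 1 (mod 4).
    So t ≡ 1 (mod 4).
    Then x = 4 + 17·1 = 21, valid modulo lcm(17, 4) = 68: x ≡ 21 (mod 68).
  Combine with x ≡ 4 (mod 5); new modulus lcm = 340.
    Write x = 21 + 68·t and substitute into x ≡ 4 (mod 5): 68·t ≡ 4 − 21 = -17 (mod 5).
    Reduce coefficients mod 5: 3·t ≡ 3 (mod 5).
    The inverse of 3 mod 5 is 2 (since 3·2 = 6 = 1·5 + 1), so t ≡ 2·3 = 6 ≡ 1 (mod 5).
    Then x = 21 + 68·1 = 89, valid modulo lcm(68, 5) = 340: x ≡ 89 (mod 340).
  Combine with x ≡ 9 (mod 11); new modulus lcm = 3740.
    Write x = 89 + 340·t and substitute into x ≡ 9 (mod 11): 340·t ≡ 9 − 89 = -80 (mod 11).
    Reduce coefficients mod 11: 10·t ≡ 8 (mod 11).
    The inverse of 10 mod 11 is 10 (since 10·10 = 100 = 9·11 + 1), so t ≡ 10·8 = 80 ≡ 3 (mod 11).
    Then x = 89 + 340·3 = 1109, valid modulo lcm(340, 11) = 3740: x ≡ 1109 (mod 3740).
Verify against each original: 1109 mod 17 = 4, 1109 mod 4 = 1, 1109 mod 5 = 4, 1109 mod 11 = 9.

x ≡ 1109 (mod 3740).


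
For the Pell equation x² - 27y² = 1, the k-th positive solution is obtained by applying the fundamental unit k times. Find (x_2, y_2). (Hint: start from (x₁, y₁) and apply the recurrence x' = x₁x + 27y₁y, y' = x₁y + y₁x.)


Step 1: Find the fundamental solution (x₁, y₁) of x² - 27y² = 1.
  Expand √27 as a continued fraction. a₀ = ⌊√27⌋ = 5; iterate m_{k+1} = d_k·a_k − m_k, d_{k+1} = (27 − m_{k+1}²)/d_k, a_{k+1} = ⌊(a₀ + m_{k+1})/d_{k+1}⌋ (starting m₀ = 0, d₀ = 1), with convergents p_k = a_k·p_{k-1} + p_{k-2}, q_k = a_k·q_{k-1} + q_{k-2} (p₋₁ = 1, q₋₁ = 0):
  k = 0: a₀ = 5; p₀/q₀ = 5/1; p₀² − 27·q₀² = 25 − 27 = -2.
  k = 1: m = 5, d = 2, a = ⌊(5 + 5)/2⌋ = 5; p/q = (5·5 + 1)/(5·1 + 0) = 26/5; p² − 27·q² = 676 − 675 = 1.
  The first convergent with p² − 27·q² = 1 gives the fundamental solution (x₁, y₁) = (26, 5).
Step 2: Apply the recurrence (x_{n+1}, y_{n+1}) = (x₁x_n + 27y₁y_n, x₁y_n + y₁x_n) repeatedly.
  From (x_1, y_1) = (26, 5): x_2 = 26·26 + 27·5·5 = 1351; y_2 = 26·5 + 5·26 = 260.
Step 3: Verify x_2² - 27·y_2² = 1825201 - 1825200 = 1 (should be 1). ✓

(x_1, y_1) = (26, 5); (x_2, y_2) = (1351, 260).


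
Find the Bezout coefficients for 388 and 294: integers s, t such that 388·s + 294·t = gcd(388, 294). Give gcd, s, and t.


Euclidean algorithm on (388, 294) — divide until remainder is 0:
  388 = 1 · 294 + 94
  294 = 3 · 94 + 12
  94 = 7 · 12 + 10
  12 = 1 · 10 + 2
  10 = 5 · 2 + 0
gcd(388, 294) = 2.
Track Bezout coefficients alongside the remainders: start with r₀ = 388 = a·1 + b·0 (s = 1, t = 0) and r₁ = 294 = a·0 + b·1 (s = 0, t = 1); each new remainder r_{k+1} = r_{k-1} − q_k·r_k inherits s_{k+1} = s_{k-1} − q_k·s_k, t_{k+1} = t_{k-1} − q_k·t_k, so r_k = a·s_k + b·t_k at every step:
  q = 1: r = 94, s = 1 − 1·0 = 1, t = 0 − 1·1 = -1  (check: 388·1 + 294·(-1) = 94)
  q = 3: r = 12, s = 0 − 3·1 = -3, t = 1 − 3·(-1) = 4  (check: 388·(-3) + 294·4 = 12)
  q = 7: r = 10, s = 1 − 7·(-3) = 22, t = -1 − 7·4 = -29  (check: 388·22 + 294·(-29) = 10)
  q = 1: r = 2, s = -3 − 1·22 = -25, t = 4 − 1·(-29) = 33  (check: 388·(-25) + 294·33 = 2)
The row with r = 2 (the gcd) gives the Bezout coefficients s = -25, t = 33.
Result: 388 · (-25) + 294 · (33) = 2.

gcd(388, 294) = 2; s = -25, t = 33 (check: 388·(-25) + 294·33 = 2).


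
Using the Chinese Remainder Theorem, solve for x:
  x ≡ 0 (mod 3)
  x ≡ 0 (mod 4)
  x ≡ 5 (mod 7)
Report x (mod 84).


Moduli 3, 4, 7 are pairwise coprime; by CRT there is a unique solution modulo M = 3 · 4 · 7 = 84.
Solve pairwise, accumulating the modulus:
  Start with x ≡ 0 (mod 3).
  Combine with x ≡ 0 (mod 4): since gcd(3, 4) = 1, we get a unique residue mod 12.
    Write x = 0 + 3·t and substitute into x ≡ 0 (mod 4): 3·t ≡ 0 − 0 = 0 (mod 4).
    The inverse of 3 mod 4 is 3 (since 3·3 = 9 = 2·4 + 1), so t ≡ 3·0 = 0 ≡ 0 (mod 4).
    Then x = 0 + 3·0 = 0, valid modulo lcm(3, 4) = 12: x ≡ 0 (mod 12).
  Combine with x ≡ 5 (mod 7): since gcd(12, 7) = 1, we get a unique residue mod 84.
    Write x = 0 + 12·t and substitute into x ≡ 5 (mod 7): 12·t ≡ 5 − 0 = 5 (mod 7).
    Reduce coefficients mod 7: 5·t ≡ 5 (mod 7).
    The inverse of 5 mod 7 is 3 (since 5·3 = 15 = 2·7 + 1), so t ≡ 3·5 = 15 ≡ 1 (mod 7).
    Then x = 0 + 12·1 = 12, valid modulo lcm(12, 7) = 84: x ≡ 12 (mod 84).
Verify: 12 mod 3 = 0 ✓, 12 mod 4 = 0 ✓, 12 mod 7 = 5 ✓.

x ≡ 12 (mod 84).


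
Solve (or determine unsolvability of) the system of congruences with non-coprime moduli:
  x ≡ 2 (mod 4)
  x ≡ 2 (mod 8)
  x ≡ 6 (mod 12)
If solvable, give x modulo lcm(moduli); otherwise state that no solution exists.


Moduli 4, 8, 12 are not pairwise coprime, so CRT works modulo lcm(m_i) when all pairwise compatibility conditions hold.
Pairwise compatibility: gcd(m_i, m_j) must divide a_i - a_j for every pair.
Merge one congruence at a time:
  Start: x ≡ 2 (mod 4).
  Combine with x ≡ 2 (mod 8): gcd(4, 8) = 4; 2 - 2 = 0, which IS divisible by 4, so compatible.
    Write x = 2 + 4·t and substitute into x ≡ 2 (mod 8): 4·t ≡ 2 − 2 = 0 (mod 8).
    Divide the congruence (and modulus) by g = 4: 1·t ≡ 0 (mod 2).
    So t ≡ 0 (mod 2).
    Then x = 2 + 4·0 = 2, valid modulo lcm(4, 8) = 8: x ≡ 2 (mod 8).
  Combine with x ≡ 6 (mod 12): gcd(8, 12) = 4; 6 - 2 = 4, which IS divisible by 4, so compatible.
    Write x = 2 + 8·t and substitute into x ≡ 6 (mod 12): 8·t ≡ 6 − 2 = 4 (mod 12).
    Divide the congruence (and modulus) by g = 4: 2·t ≡ 1 (mod 3).
    The inverse of 2 mod 3 is 2 (since 2·2 = 4 = 1·3 + 1), so t ≡ 2·1 = 2 ≡ 2 (mod 3).
    Then x = 2 + 8·2 = 18, valid modulo lcm(8, 12) = 24: x ≡ 18 (mod 24).
Verify: 18 mod 4 = 2, 18 mod 8 = 2, 18 mod 12 = 6.

x ≡ 18 (mod 24).


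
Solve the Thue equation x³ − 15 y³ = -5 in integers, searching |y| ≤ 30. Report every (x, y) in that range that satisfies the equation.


The equation is x³ - 15y³ = -5. For fixed y, x³ = 15·y³ − 5, so a solution requires the RHS to be a perfect cube.
Strategy: iterate y from -30 to 30, compute RHS = 15·y³ − 5, and check whether it is a (positive or negative) perfect cube.
Check small values of y:
  y = 0: RHS = -5 is not a perfect cube.
  y = 1: RHS = 10 is not a perfect cube.
  y = -1: RHS = -20 is not a perfect cube.
  y = 2: RHS = 115 is not a perfect cube.
  y = -2: RHS = -125 = (-5)³ ⇒ x = -5 works.
  y = 3: RHS = 400 is not a perfect cube.
  y = -3: RHS = -410 is not a perfect cube.
Continuing the search up to |y| = 30 finds no further solutions beyond those listed.
Collected solutions: (-5, -2).

Solutions (with |y| ≤ 30): (-5, -2).


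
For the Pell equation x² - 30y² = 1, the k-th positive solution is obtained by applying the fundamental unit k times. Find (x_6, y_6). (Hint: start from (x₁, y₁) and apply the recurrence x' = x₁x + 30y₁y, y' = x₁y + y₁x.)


Step 1: Find the fundamental solution (x₁, y₁) of x² - 30y² = 1.
  Expand √30 as a continued fraction. a₀ = ⌊√30⌋ = 5; iterate m_{k+1} = d_k·a_k − m_k, d_{k+1} = (30 − m_{k+1}²)/d_k, a_{k+1} = ⌊(a₀ + m_{k+1})/d_{k+1}⌋ (starting m₀ = 0, d₀ = 1), with convergents p_k = a_k·p_{k-1} + p_{k-2}, q_k = a_k·q_{k-1} + q_{k-2} (p₋₁ = 1, q₋₁ = 0):
  k = 0: a₀ = 5; p₀/q₀ = 5/1; p₀² − 30·q₀² = 25 − 30 = -5.
  k = 1: m = 5, d = 5, a = ⌊(5 + 5)/5⌋ = 2; p/q = (2·5 + 1)/(2·1 + 0) = 11/2; p² − 30·q² = 121 − 120 = 1.
  The first convergent with p² − 30·q² = 1 gives the fundamental solution (x₁, y₁) = (11, 2).
Step 2: Apply the recurrence (x_{n+1}, y_{n+1}) = (x₁x_n + 30y₁y_n, x₁y_n + y₁x_n) repeatedly.
  From (x_1, y_1) = (11, 2): x_2 = 11·11 + 30·2·2 = 241; y_2 = 11·2 + 2·11 = 44.
  From (x_2, y_2) = (241, 44): x_3 = 11·241 + 30·2·44 = 5291; y_3 = 11·44 + 2·241 = 966.
  From (x_3, y_3) = (5291, 966): x_4 = 11·5291 + 30·2·966 = 116161; y_4 = 11·966 + 2·5291 = 21208.
  From (x_4, y_4) = (116161, 21208): x_5 = 11·116161 + 30·2·21208 = 2550251; y_5 = 11·21208 + 2·116161 = 465610.
  From (x_5, y_5) = (2550251, 465610): x_6 = 11·2550251 + 30·2·465610 = 55989361; y_6 = 11·465610 + 2·2550251 = 10222212.
Step 3: Verify x_6² - 30·y_6² = 3134808545188321 - 3134808545188320 = 1 (should be 1). ✓

(x_1, y_1) = (11, 2); (x_6, y_6) = (55989361, 10222212).


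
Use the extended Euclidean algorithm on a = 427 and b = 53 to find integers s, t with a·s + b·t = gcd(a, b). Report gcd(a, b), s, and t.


Euclidean algorithm on (427, 53) — divide until remainder is 0:
  427 = 8 · 53 + 3
  53 = 17 · 3 + 2
  3 = 1 · 2 + 1
  2 = 2 · 1 + 0
gcd(427, 53) = 1.
Track Bezout coefficients alongside the remainders: start with r₀ = 427 = a·1 + b·0 (s = 1, t = 0) and r₁ = 53 = a·0 + b·1 (s = 0, t = 1); each new remainder r_{k+1} = r_{k-1} − q_k·r_k inherits s_{k+1} = s_{k-1} − q_k·s_k, t_{k+1} = t_{k-1} − q_k·t_k, so r_k = a·s_k + b·t_k at every step:
  q = 8: r = 3, s = 1 − 8·0 = 1, t = 0 − 8·1 = -8  (check: 427·1 + 53·(-8) = 3)
  q = 17: r = 2, s = 0 − 17·1 = -17, t = 1 − 17·(-8) = 137  (check: 427·(-17) + 53·137 = 2)
  q = 1: r = 1, s = 1 − 1·(-17) = 18, t = -8 − 1·137 = -145  (check: 427·18 + 53·(-145) = 1)
The row with r = 1 (the gcd) gives the Bezout coefficients s = 18, t = -145.
Result: 427 · (18) + 53 · (-145) = 1.

gcd(427, 53) = 1; s = 18, t = -145 (check: 427·18 + 53·(-145) = 1).


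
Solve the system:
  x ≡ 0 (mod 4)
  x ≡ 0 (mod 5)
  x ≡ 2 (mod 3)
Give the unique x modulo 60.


Moduli 4, 5, 3 are pairwise coprime; by CRT there is a unique solution modulo M = 4 · 5 · 3 = 60.
Solve pairwise, accumulating the modulus:
  Start with x ≡ 0 (mod 4).
  Combine with x ≡ 0 (mod 5): since gcd(4, 5) = 1, we get a unique residue mod 20.
    Write x = 0 + 4·t and substitute into x ≡ 0 (mod 5): 4·t ≡ 0 − 0 = 0 (mod 5).
    The inverse of 4 mod 5 is 4 (since 4·4 = 16 = 3·5 + 1), so t ≡ 4·0 = 0 ≡ 0 (mod 5).
    Then x = 0 + 4·0 = 0, valid modulo lcm(4, 5) = 20: x ≡ 0 (mod 20).
  Combine with x ≡ 2 (mod 3): since gcd(20, 3) = 1, we get a unique residue mod 60.
    Write x = 0 + 20·t and substitute into x ≡ 2 (mod 3): 20·t ≡ 2 − 0 = 2 (mod 3).
    Reduce coefficients mod 3: 2·t ≡ 2 (mod 3).
    The inverse of 2 mod 3 is 2 (since 2·2 = 4 = 1·3 + 1), so t ≡ 2·2 = 4 ≡ 1 (mod 3).
    Then x = 0 + 20·1 = 20, valid modulo lcm(20, 3) = 60: x ≡ 20 (mod 60).
Verify: 20 mod 4 = 0 ✓, 20 mod 5 = 0 ✓, 20 mod 3 = 2 ✓.

x ≡ 20 (mod 60).


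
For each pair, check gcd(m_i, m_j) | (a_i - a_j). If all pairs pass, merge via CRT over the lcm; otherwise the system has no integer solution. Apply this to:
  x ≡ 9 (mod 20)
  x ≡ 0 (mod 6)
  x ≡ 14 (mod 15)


Moduli 20, 6, 15 are not pairwise coprime, so CRT works modulo lcm(m_i) when all pairwise compatibility conditions hold.
Pairwise compatibility: gcd(m_i, m_j) must divide a_i - a_j for every pair.
Merge one congruence at a time:
  Start: x ≡ 9 (mod 20).
  Combine with x ≡ 0 (mod 6): gcd(20, 6) = 2, and 0 - 9 = -9 is NOT divisible by 2.
    ⇒ system is inconsistent (no integer solution).

No solution (the system is inconsistent).


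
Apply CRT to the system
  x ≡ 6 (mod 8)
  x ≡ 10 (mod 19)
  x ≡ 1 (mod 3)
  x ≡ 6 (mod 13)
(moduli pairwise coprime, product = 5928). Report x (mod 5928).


Product of moduli M = 8 · 19 · 3 · 13 = 5928.
Merge one congruence at a time:
  Start: x ≡ 6 (mod 8).
  Combine with x ≡ 10 (mod 19); new modulus lcm = 152.
    Write x = 6 + 8·t and substitute into x ≡ 10 (mod 19): 8·t ≡ 10 − 6 = 4 (mod 19).
    The inverse of 8 mod 19 is 12 (since 8·12 = 96 = 5·19 + 1), so t ≡ 12·4 = 48 ≡ 10 (mod 19).
    Then x = 6 + 8·10 = 86, valid modulo lcm(8, 19) = 152: x ≡ 86 (mod 152).
  Combine with x ≡ 1 (mod 3); new modulus lcm = 456.
    Write x = 86 + 152·t and substitute into x ≡ 1 (mod 3): 152·t ≡ 1 − 86 = -85 (mod 3).
    Reduce coefficients mod 3: 2·t ≡ 2 (mod 3).
    The inverse of 2 mod 3 is 2 (since 2·2 = 4 = 1·3 + 1), so t ≡ 2·2 = 4 ≡ 1 (mod 3).
    Then x = 86 + 152·1 = 238, valid modulo lcm(152, 3) = 456: x ≡ 238 (mod 456).
  Combine with x ≡ 6 (mod 13); new modulus lcm = 5928.
    Write x = 238 + 456·t and substitute into x ≡ 6 (mod 13): 456·t ≡ 6 − 238 = -232 (mod 13).
    Reduce coefficients mod 13: 1·t ≡ 2 (mod 13).
    So t ≡ 2 (mod 13).
    Then x = 238 + 456·2 = 1150, valid modulo lcm(456, 13) = 5928: x ≡ 1150 (mod 5928).
Verify against each original: 1150 mod 8 = 6, 1150 mod 19 = 10, 1150 mod 3 = 1, 1150 mod 13 = 6.

x ≡ 1150 (mod 5928).


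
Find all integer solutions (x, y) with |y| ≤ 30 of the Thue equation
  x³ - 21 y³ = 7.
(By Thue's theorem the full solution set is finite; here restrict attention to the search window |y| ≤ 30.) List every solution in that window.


The equation is x³ - 21y³ = 7. For fixed y, x³ = 21·y³ + 7, so a solution requires the RHS to be a perfect cube.
Strategy: iterate y from -30 to 30, compute RHS = 21·y³ + 7, and check whether it is a (positive or negative) perfect cube.
Check small values of y:
  y = 0: RHS = 7 is not a perfect cube.
  y = 1: RHS = 28 is not a perfect cube.
  y = -1: RHS = -14 is not a perfect cube.
  y = 2: RHS = 175 is not a perfect cube.
  y = -2: RHS = -161 is not a perfect cube.
  y = 3: RHS = 574 is not a perfect cube.
  y = -3: RHS = -560 is not a perfect cube.
Continuing the search up to |y| = 30 finds no solutions either.
No (x, y) in the scanned range satisfies the equation.

No integer solutions with |y| ≤ 30.


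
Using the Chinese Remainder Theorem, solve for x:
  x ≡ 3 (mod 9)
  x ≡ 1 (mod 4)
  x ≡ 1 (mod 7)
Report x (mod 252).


Moduli 9, 4, 7 are pairwise coprime; by CRT there is a unique solution modulo M = 9 · 4 · 7 = 252.
Solve pairwise, accumulating the modulus:
  Start with x ≡ 3 (mod 9).
  Combine with x ≡ 1 (mod 4): since gcd(9, 4) = 1, we get a unique residue mod 36.
    Write x = 3 + 9·t and substitute into x ≡ 1 (mod 4): 9·t ≡ 1 − 3 = -2 (mod 4).
    Reduce coefficients mod 4: 1·t ≡ 2 (mod 4).
    So t ≡ 2 (mod 4).
    Then x = 3 + 9·2 = 21, valid modulo lcm(9, 4) = 36: x ≡ 21 (mod 36).
  Combine with x ≡ 1 (mod 7): since gcd(36, 7) = 1, we get a unique residue mod 252.
    Write x = 21 + 36·t and substitute into x ≡ 1 (mod 7): 36·t ≡ 1 − 21 = -20 (mod 7).
    Reduce coefficients mod 7: 1·t ≡ 1 (mod 7).
    So t ≡ 1 (mod 7).
    Then x = 21 + 36·1 = 57, valid modulo lcm(36, 7) = 252: x ≡ 57 (mod 252).
Verify: 57 mod 9 = 3 ✓, 57 mod 4 = 1 ✓, 57 mod 7 = 1 ✓.

x ≡ 57 (mod 252).


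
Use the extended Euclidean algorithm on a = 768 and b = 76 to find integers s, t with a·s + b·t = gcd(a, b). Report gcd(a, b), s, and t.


Euclidean algorithm on (768, 76) — divide until remainder is 0:
  768 = 10 · 76 + 8
  76 = 9 · 8 + 4
  8 = 2 · 4 + 0
gcd(768, 76) = 4.
Track Bezout coefficients alongside the remainders: start with r₀ = 768 = a·1 + b·0 (s = 1, t = 0) and r₁ = 76 = a·0 + b·1 (s = 0, t = 1); each new remainder r_{k+1} = r_{k-1} − q_k·r_k inherits s_{k+1} = s_{k-1} − q_k·s_k, t_{k+1} = t_{k-1} − q_k·t_k, so r_k = a·s_k + b·t_k at every step:
  q = 10: r = 8, s = 1 − 10·0 = 1, t = 0 − 10·1 = -10  (check: 768·1 + 76·(-10) = 8)
  q = 9: r = 4, s = 0 − 9·1 = -9, t = 1 − 9·(-10) = 91  (check: 768·(-9) + 76·91 = 4)
The row with r = 4 (the gcd) gives the Bezout coefficients s = -9, t = 91.
Result: 768 · (-9) + 76 · (91) = 4.

gcd(768, 76) = 4; s = -9, t = 91 (check: 768·(-9) + 76·91 = 4).


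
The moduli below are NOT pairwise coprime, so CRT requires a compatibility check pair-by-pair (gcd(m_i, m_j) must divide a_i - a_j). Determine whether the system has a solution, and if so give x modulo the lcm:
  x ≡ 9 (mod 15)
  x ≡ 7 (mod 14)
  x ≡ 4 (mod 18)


Moduli 15, 14, 18 are not pairwise coprime, so CRT works modulo lcm(m_i) when all pairwise compatibility conditions hold.
Pairwise compatibility: gcd(m_i, m_j) must divide a_i - a_j for every pair.
Merge one congruence at a time:
  Start: x ≡ 9 (mod 15).
  Combine with x ≡ 7 (mod 14): gcd(15, 14) = 1; 7 - 9 = -2, which IS divisible by 1, so compatible.
    Write x = 9 + 15·t and substitute into x ≡ 7 (mod 14): 15·t ≡ 7 − 9 = -2 (mod 14).
    Reduce coefficients mod 14: 1·t ≡ 12 (mod 14).
    So t ≡ 12 (mod 14).
    Then x = 9 + 15·12 = 189, valid modulo lcm(15, 14) = 210: x ≡ 189 (mod 210).
  Combine with x ≡ 4 (mod 18): gcd(210, 18) = 6, and 4 - 189 = -185 is NOT divisible by 6.
    ⇒ system is inconsistent (no integer solution).

No solution (the system is inconsistent).


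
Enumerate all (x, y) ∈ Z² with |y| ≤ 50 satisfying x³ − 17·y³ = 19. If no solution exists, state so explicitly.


The equation is x³ - 17y³ = 19. For fixed y, x³ = 17·y³ + 19, so a solution requires the RHS to be a perfect cube.
Strategy: iterate y from -50 to 50, compute RHS = 17·y³ + 19, and check whether it is a (positive or negative) perfect cube.
Check small values of y:
  y = 0: RHS = 19 is not a perfect cube.
  y = 1: RHS = 36 is not a perfect cube.
  y = -1: RHS = 2 is not a perfect cube.
  y = 2: RHS = 155 is not a perfect cube.
  y = -2: RHS = -117 is not a perfect cube.
  y = 3: RHS = 478 is not a perfect cube.
  y = -3: RHS = -440 is not a perfect cube.
Continuing the search up to |y| = 50 finds no solutions either.
No (x, y) in the scanned range satisfies the equation.

No integer solutions with |y| ≤ 50.


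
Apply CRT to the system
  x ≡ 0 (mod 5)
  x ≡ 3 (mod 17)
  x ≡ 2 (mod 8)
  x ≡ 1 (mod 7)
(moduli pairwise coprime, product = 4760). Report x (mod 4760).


Product of moduli M = 5 · 17 · 8 · 7 = 4760.
Merge one congruence at a time:
  Start: x ≡ 0 (mod 5).
  Combine with x ≡ 3 (mod 17); new modulus lcm = 85.
    Write x = 0 + 5·t and substitute into x ≡ 3 (mod 17): 5·t ≡ 3 − 0 = 3 (mod 17).
    The inverse of 5 mod 17 is 7 (since 5·7 = 35 = 2·17 + 1), so t ≡ 7·3 = 21 ≡ 4 (mod 17).
    Then x = 0 + 5·4 = 20, valid modulo lcm(5, 17) = 85: x ≡ 20 (mod 85).
  Combine with x ≡ 2 (mod 8); new modulus lcm = 680.
    Write x = 20 + 85·t and substitute into x ≡ 2 (mod 8): 85·t ≡ 2 − 20 = -18 (mod 8).
    Reduce coefficients mod 8: 5·t ≡ 6 (mod 8).
    The inverse of 5 mod 8 is 5 (since 5·5 = 25 = 3·8 + 1), so t ≡ 5·6 = 30 ≡ 6 (mod 8).
    Then x = 20 + 85·6 = 530, valid modulo lcm(85, 8) = 680: x ≡ 530 (mod 680).
  Combine with x ≡ 1 (mod 7); new modulus lcm = 4760.
    Write x = 530 + 680·t and substitute into x ≡ 1 (mod 7): 680·t ≡ 1 − 530 = -529 (mod 7).
    Reduce coefficients mod 7: 1·t ≡ 3 (mod 7).
    So t ≡ 3 (mod 7).
    Then x = 530 + 680·3 = 2570, valid modulo lcm(680, 7) = 4760: x ≡ 2570 (mod 4760).
Verify against each original: 2570 mod 5 = 0, 2570 mod 17 = 3, 2570 mod 8 = 2, 2570 mod 7 = 1.

x ≡ 2570 (mod 4760).


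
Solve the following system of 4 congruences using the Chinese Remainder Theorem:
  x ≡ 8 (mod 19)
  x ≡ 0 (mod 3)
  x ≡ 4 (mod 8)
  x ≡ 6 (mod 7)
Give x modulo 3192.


Product of moduli M = 19 · 3 · 8 · 7 = 3192.
Merge one congruence at a time:
  Start: x ≡ 8 (mod 19).
  Combine with x ≡ 0 (mod 3); new modulus lcm = 57.
    Write x = 8 + 19·t and substitute into x ≡ 0 (mod 3): 19·t ≡ 0 − 8 = -8 (mod 3).
    Reduce coefficients mod 3: 1·t ≡ 1 (mod 3).
    So t ≡ 1 (mod 3).
    Then x = 8 + 19·1 = 27, valid modulo lcm(19, 3) = 57: x ≡ 27 (mod 57).
  Combine with x ≡ 4 (mod 8); new modulus lcm = 456.
    Write x = 27 + 57·t and substitute into x ≡ 4 (mod 8): 57·t ≡ 4 − 27 = -23 (mod 8).
    Reduce coefficients mod 8: 1·t ≡ 1 (mod 8).
    So t ≡ 1 (mod 8).
    Then x = 27 + 57·1 = 84, valid modulo lcm(57, 8) = 456: x ≡ 84 (mod 456).
  Combine with x ≡ 6 (mod 7); new modulus lcm = 3192.
    Write x = 84 + 456·t and substitute into x ≡ 6 (mod 7): 456·t ≡ 6 − 84 = -78 (mod 7).
    Reduce coefficients mod 7: 1·t ≡ 6 (mod 7).
    So t ≡ 6 (mod 7).
    Then x = 84 + 456·6 = 2820, valid modulo lcm(456, 7) = 3192: x ≡ 2820 (mod 3192).
Verify against each original: 2820 mod 19 = 8, 2820 mod 3 = 0, 2820 mod 8 = 4, 2820 mod 7 = 6.

x ≡ 2820 (mod 3192).


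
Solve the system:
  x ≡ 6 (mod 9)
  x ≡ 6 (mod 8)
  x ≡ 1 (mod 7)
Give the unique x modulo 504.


Moduli 9, 8, 7 are pairwise coprime; by CRT there is a unique solution modulo M = 9 · 8 · 7 = 504.
Solve pairwise, accumulating the modulus:
  Start with x ≡ 6 (mod 9).
  Combine with x ≡ 6 (mod 8): since gcd(9, 8) = 1, we get a unique residue mod 72.
    Write x = 6 + 9·t and substitute into x ≡ 6 (mod 8): 9·t ≡ 6 − 6 = 0 (mod 8).
    Reduce coefficients mod 8: 1·t ≡ 0 (mod 8).
    So t ≡ 0 (mod 8).
    Then x = 6 + 9·0 = 6, valid modulo lcm(9, 8) = 72: x ≡ 6 (mod 72).
  Combine with x ≡ 1 (mod 7): since gcd(72, 7) = 1, we get a unique residue mod 504.
    Write x = 6 + 72·t and substitute into x ≡ 1 (mod 7): 72·t ≡ 1 − 6 = -5 (mod 7).
    Reduce coefficients mod 7: 2·t ≡ 2 (mod 7).
    The inverse of 2 mod 7 is 4 (since 2·4 = 8 = 1·7 + 1), so t ≡ 4·2 = 8 ≡ 1 (mod 7).
    Then x = 6 + 72·1 = 78, valid modulo lcm(72, 7) = 504: x ≡ 78 (mod 504).
Verify: 78 mod 9 = 6 ✓, 78 mod 8 = 6 ✓, 78 mod 7 = 1 ✓.

x ≡ 78 (mod 504).


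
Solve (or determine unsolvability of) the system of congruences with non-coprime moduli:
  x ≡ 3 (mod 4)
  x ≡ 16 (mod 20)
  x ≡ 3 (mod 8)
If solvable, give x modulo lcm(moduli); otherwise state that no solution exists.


Moduli 4, 20, 8 are not pairwise coprime, so CRT works modulo lcm(m_i) when all pairwise compatibility conditions hold.
Pairwise compatibility: gcd(m_i, m_j) must divide a_i - a_j for every pair.
Merge one congruence at a time:
  Start: x ≡ 3 (mod 4).
  Combine with x ≡ 16 (mod 20): gcd(4, 20) = 4, and 16 - 3 = 13 is NOT divisible by 4.
    ⇒ system is inconsistent (no integer solution).

No solution (the system is inconsistent).


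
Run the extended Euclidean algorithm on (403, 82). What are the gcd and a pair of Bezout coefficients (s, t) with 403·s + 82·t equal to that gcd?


Euclidean algorithm on (403, 82) — divide until remainder is 0:
  403 = 4 · 82 + 75
  82 = 1 · 75 + 7
  75 = 10 · 7 + 5
  7 = 1 · 5 + 2
  5 = 2 · 2 + 1
  2 = 2 · 1 + 0
gcd(403, 82) = 1.
Track Bezout coefficients alongside the remainders: start with r₀ = 403 = a·1 + b·0 (s = 1, t = 0) and r₁ = 82 = a·0 + b·1 (s = 0, t = 1); each new remainder r_{k+1} = r_{k-1} − q_k·r_k inherits s_{k+1} = s_{k-1} − q_k·s_k, t_{k+1} = t_{k-1} − q_k·t_k, so r_k = a·s_k + b·t_k at every step:
  q = 4: r = 75, s = 1 − 4·0 = 1, t = 0 − 4·1 = -4  (check: 403·1 + 82·(-4) = 75)
  q = 1: r = 7, s = 0 − 1·1 = -1, t = 1 − 1·(-4) = 5  (check: 403·(-1) + 82·5 = 7)
  q = 10: r = 5, s = 1 − 10·(-1) = 11, t = -4 − 10·5 = -54  (check: 403·11 + 82·(-54) = 5)
  q = 1: r = 2, s = -1 − 1·11 = -12, t = 5 − 1·(-54) = 59  (check: 403·(-12) + 82·59 = 2)
  q = 2: r = 1, s = 11 − 2·(-12) = 35, t = -54 − 2·59 = -172  (check: 403·35 + 82·(-172) = 1)
The row with r = 1 (the gcd) gives the Bezout coefficients s = 35, t = -172.
Result: 403 · (35) + 82 · (-172) = 1.

gcd(403, 82) = 1; s = 35, t = -172 (check: 403·35 + 82·(-172) = 1).


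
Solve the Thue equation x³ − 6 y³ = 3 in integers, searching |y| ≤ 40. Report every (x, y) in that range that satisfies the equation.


The equation is x³ - 6y³ = 3. For fixed y, x³ = 6·y³ + 3, so a solution requires the RHS to be a perfect cube.
Strategy: iterate y from -40 to 40, compute RHS = 6·y³ + 3, and check whether it is a (positive or negative) perfect cube.
Check small values of y:
  y = 0: RHS = 3 is not a perfect cube.
  y = 1: RHS = 9 is not a perfect cube.
  y = -1: RHS = -3 is not a perfect cube.
  y = 2: RHS = 51 is not a perfect cube.
  y = -2: RHS = -45 is not a perfect cube.
  y = 3: RHS = 165 is not a perfect cube.
  y = -3: RHS = -159 is not a perfect cube.
Continuing the search up to |y| = 40 finds no solutions either.
No (x, y) in the scanned range satisfies the equation.

No integer solutions with |y| ≤ 40.


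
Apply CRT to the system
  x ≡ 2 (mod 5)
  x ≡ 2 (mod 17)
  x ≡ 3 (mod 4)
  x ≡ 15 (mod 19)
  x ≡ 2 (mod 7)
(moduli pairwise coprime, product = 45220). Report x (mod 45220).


Product of moduli M = 5 · 17 · 4 · 19 · 7 = 45220.
Merge one congruence at a time:
  Start: x ≡ 2 (mod 5).
  Combine with x ≡ 2 (mod 17); new modulus lcm = 85.
    Write x = 2 + 5·t and substitute into x ≡ 2 (mod 17): 5·t ≡ 2 − 2 = 0 (mod 17).
    The inverse of 5 mod 17 is 7 (since 5·7 = 35 = 2·17 + 1), so t ≡ 7·0 = 0 ≡ 0 (mod 17).
    Then x = 2 + 5·0 = 2, valid modulo lcm(5, 17) = 85: x ≡ 2 (mod 85).
  Combine with x ≡ 3 (mod 4); new modulus lcm = 340.
    Write x = 2 + 85·t and substitute into x ≡ 3 (mod 4): 85·t ≡ 3 − 2 = 1 (mod 4).
    Reduce coefficients mod 4: 1·t ≡ 1 (mod 4).
    So t ≡ 1 (mod 4).
    Then x = 2 + 85·1 = 87, valid modulo lcm(85, 4) = 340: x ≡ 87 (mod 340).
  Combine with x ≡ 15 (mod 19); new modulus lcm = 6460.
    Write x = 87 + 340·t and substitute into x ≡ 15 (mod 19): 340·t ≡ 15 − 87 = -72 (mod 19).
    Reduce coefficients mod 19: 17·t ≡ 4 (mod 19).
    The inverse of 17 mod 19 is 9 (since 17·9 = 153 = 8·19 + 1), so t ≡ 9·4 = 36 ≡ 17 (mod 19).
    Then x = 87 + 340·17 = 5867, valid modulo lcm(340, 19) = 6460: x ≡ 5867 (mod 6460).
  Combine with x ≡ 2 (mod 7); new modulus lcm = 45220.
    Write x = 5867 + 6460·t and substitute into x ≡ 2 (mod 7): 6460·t ≡ 2 − 5867 = -5865 (mod 7).
    Reduce coefficients mod 7: 6·t ≡ 1 (mod 7).
    The inverse of 6 mod 7 is 6 (since 6·6 = 36 = 5·7 + 1), so t ≡ 6·1 = 6 ≡ 6 (mod 7).
    Then x = 5867 + 6460·6 = 44627, valid modulo lcm(6460, 7) = 45220: x ≡ 44627 (mod 45220).
Verify against each original: 44627 mod 5 = 2, 44627 mod 17 = 2, 44627 mod 4 = 3, 44627 mod 19 = 15, 44627 mod 7 = 2.

x ≡ 44627 (mod 45220).


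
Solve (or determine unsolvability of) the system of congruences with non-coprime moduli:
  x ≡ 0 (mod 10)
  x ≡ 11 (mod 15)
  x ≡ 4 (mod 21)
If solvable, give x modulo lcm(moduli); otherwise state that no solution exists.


Moduli 10, 15, 21 are not pairwise coprime, so CRT works modulo lcm(m_i) when all pairwise compatibility conditions hold.
Pairwise compatibility: gcd(m_i, m_j) must divide a_i - a_j for every pair.
Merge one congruence at a time:
  Start: x ≡ 0 (mod 10).
  Combine with x ≡ 11 (mod 15): gcd(10, 15) = 5, and 11 - 0 = 11 is NOT divisible by 5.
    ⇒ system is inconsistent (no integer solution).

No solution (the system is inconsistent).


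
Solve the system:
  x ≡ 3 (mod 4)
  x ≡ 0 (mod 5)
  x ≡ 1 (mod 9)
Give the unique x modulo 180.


Moduli 4, 5, 9 are pairwise coprime; by CRT there is a unique solution modulo M = 4 · 5 · 9 = 180.
Solve pairwise, accumulating the modulus:
  Start with x ≡ 3 (mod 4).
  Combine with x ≡ 0 (mod 5): since gcd(4, 5) = 1, we get a unique residue mod 20.
    Write x = 3 + 4·t and substitute into x ≡ 0 (mod 5): 4·t ≡ 0 − 3 = -3 (mod 5).
    Reduce coefficients mod 5: 4·t ≡ 2 (mod 5).
    The inverse of 4 mod 5 is 4 (since 4·4 = 16 = 3·5 + 1), so t ≡ 4·2 = 8 ≡ 3 (mod 5).
    Then x = 3 + 4·3 = 15, valid modulo lcm(4, 5) = 20: x ≡ 15 (mod 20).
  Combine with x ≡ 1 (mod 9): since gcd(20, 9) = 1, we get a unique residue mod 180.
    Write x = 15 + 20·t and substitute into x ≡ 1 (mod 9): 20·t ≡ 1 − 15 = -14 (mod 9).
    Reduce coefficients mod 9: 2·t ≡ 4 (mod 9).
    The inverse of 2 mod 9 is 5 (since 2·5 = 10 = 1·9 + 1), so t ≡ 5·4 = 20 ≡ 2 (mod 9).
    Then x = 15 + 20·2 = 55, valid modulo lcm(20, 9) = 180: x ≡ 55 (mod 180).
Verify: 55 mod 4 = 3 ✓, 55 mod 5 = 0 ✓, 55 mod 9 = 1 ✓.

x ≡ 55 (mod 180).


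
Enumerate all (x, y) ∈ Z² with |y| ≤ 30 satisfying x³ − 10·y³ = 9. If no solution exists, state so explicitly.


The equation is x³ - 10y³ = 9. For fixed y, x³ = 10·y³ + 9, so a solution requires the RHS to be a perfect cube.
Strategy: iterate y from -30 to 30, compute RHS = 10·y³ + 9, and check whether it is a (positive or negative) perfect cube.
Check small values of y:
  y = 0: RHS = 9 is not a perfect cube.
  y = 1: RHS = 19 is not a perfect cube.
  y = -1: RHS = -1 = (-1)³ ⇒ x = -1 works.
  y = 2: RHS = 89 is not a perfect cube.
  y = -2: RHS = -71 is not a perfect cube.
  y = 3: RHS = 279 is not a perfect cube.
  y = -3: RHS = -261 is not a perfect cube.
Continuing the search up to |y| = 30 finds no further solutions beyond those listed.
Collected solutions: (-1, -1).

Solutions (with |y| ≤ 30): (-1, -1).


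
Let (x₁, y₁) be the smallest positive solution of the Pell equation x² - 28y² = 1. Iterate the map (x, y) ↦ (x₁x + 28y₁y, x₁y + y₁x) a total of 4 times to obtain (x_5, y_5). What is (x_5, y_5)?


Step 1: Find the fundamental solution (x₁, y₁) of x² - 28y² = 1.
  Expand √28 as a continued fraction. a₀ = ⌊√28⌋ = 5; iterate m_{k+1} = d_k·a_k − m_k, d_{k+1} = (28 − m_{k+1}²)/d_k, a_{k+1} = ⌊(a₀ + m_{k+1})/d_{k+1}⌋ (starting m₀ = 0, d₀ = 1), with convergents p_k = a_k·p_{k-1} + p_{k-2}, q_k = a_k·q_{k-1} + q_{k-2} (p₋₁ = 1, q₋₁ = 0):
  k = 0: a₀ = 5; p₀/q₀ = 5/1; p₀² − 28·q₀² = 25 − 28 = -3.
  k = 1: m = 5, d = 3, a = ⌊(5 + 5)/3⌋ = 3; p/q = (3·5 + 1)/(3·1 + 0) = 16/3; p² − 28·q² = 256 − 252 = 4.
  k = 2: m = 4, d = 4, a = ⌊(5 + 4)/4⌋ = 2; p/q = (2·16 + 5)/(2·3 + 1) = 37/7; p² − 28·q² = 1369 − 1372 = -3.
  k = 3: m = 4, d = 3, a = ⌊(5 + 4)/3⌋ = 3; p/q = (3·37 + 16)/(3·7 + 3) = 127/24; p² − 28·q² = 16129 − 16128 = 1.
  The first convergent with p² − 28·q² = 1 gives the fundamental solution (x₁, y₁) = (127, 24).
Step 2: Apply the recurrence (x_{n+1}, y_{n+1}) = (x₁x_n + 28y₁y_n, x₁y_n + y₁x_n) repeatedly.
  From (x_1, y_1) = (127, 24): x_2 = 127·127 + 28·24·24 = 32257; y_2 = 127·24 + 24·127 = 6096.
  From (x_2, y_2) = (32257, 6096): x_3 = 127·32257 + 28·24·6096 = 8193151; y_3 = 127·6096 + 24·32257 = 1548360.
  From (x_3, y_3) = (8193151, 1548360): x_4 = 127·8193151 + 28·24·1548360 = 2081028097; y_4 = 127·1548360 + 24·8193151 = 393277344.
  From (x_4, y_4) = (2081028097, 393277344): x_5 = 127·2081028097 + 28·24·393277344 = 528572943487; y_5 = 127·393277344 + 24·2081028097 = 99890897016.
Step 3: Verify x_5² - 28·y_5² = 279389356586511295719169 - 279389356586511295719168 = 1 (should be 1). ✓

(x_1, y_1) = (127, 24); (x_5, y_5) = (528572943487, 99890897016).


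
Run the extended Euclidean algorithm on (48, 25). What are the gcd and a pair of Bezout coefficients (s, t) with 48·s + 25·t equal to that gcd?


Euclidean algorithm on (48, 25) — divide until remainder is 0:
  48 = 1 · 25 + 23
  25 = 1 · 23 + 2
  23 = 11 · 2 + 1
  2 = 2 · 1 + 0
gcd(48, 25) = 1.
Track Bezout coefficients alongside the remainders: start with r₀ = 48 = a·1 + b·0 (s = 1, t = 0) and r₁ = 25 = a·0 + b·1 (s = 0, t = 1); each new remainder r_{k+1} = r_{k-1} − q_k·r_k inherits s_{k+1} = s_{k-1} − q_k·s_k, t_{k+1} = t_{k-1} − q_k·t_k, so r_k = a·s_k + b·t_k at every step:
  q = 1: r = 23, s = 1 − 1·0 = 1, t = 0 − 1·1 = -1  (check: 48·1 + 25·(-1) = 23)
  q = 1: r = 2, s = 0 − 1·1 = -1, t = 1 − 1·(-1) = 2  (check: 48·(-1) + 25·2 = 2)
  q = 11: r = 1, s = 1 − 11·(-1) = 12, t = -1 − 11·2 = -23  (check: 48·12 + 25·(-23) = 1)
The row with r = 1 (the gcd) gives the Bezout coefficients s = 12, t = -23.
Result: 48 · (12) + 25 · (-23) = 1.

gcd(48, 25) = 1; s = 12, t = -23 (check: 48·12 + 25·(-23) = 1).


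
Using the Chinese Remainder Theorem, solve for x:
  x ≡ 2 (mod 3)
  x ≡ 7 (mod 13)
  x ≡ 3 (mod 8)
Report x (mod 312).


Moduli 3, 13, 8 are pairwise coprime; by CRT there is a unique solution modulo M = 3 · 13 · 8 = 312.
Solve pairwise, accumulating the modulus:
  Start with x ≡ 2 (mod 3).
  Combine with x ≡ 7 (mod 13): since gcd(3, 13) = 1, we get a unique residue mod 39.
    Write x = 2 + 3·t and substitute into x ≡ 7 (mod 13): 3·t ≡ 7 − 2 = 5 (mod 13).
    The inverse of 3 mod 13 is 9 (since 3·9 = 27 = 2·13 + 1), so t ≡ 9·5 = 45 ≡ 6 (mod 13).
    Then x = 2 + 3·6 = 20, valid modulo lcm(3, 13) = 39: x ≡ 20 (mod 39).
  Combine with x ≡ 3 (mod 8): since gcd(39, 8) = 1, we get a unique residue mod 312.
    Write x = 20 + 39·t and substitute into x ≡ 3 (mod 8): 39·t ≡ 3 − 20 = -17 (mod 8).
    Reduce coefficients mod 8: 7·t ≡ 7 (mod 8).
    The inverse of 7 mod 8 is 7 (since 7·7 = 49 = 6·8 + 1), so t ≡ 7·7 = 49 ≡ 1 (mod 8).
    Then x = 20 + 39·1 = 59, valid modulo lcm(39, 8) = 312: x ≡ 59 (mod 312).
Verify: 59 mod 3 = 2 ✓, 59 mod 13 = 7 ✓, 59 mod 8 = 3 ✓.

x ≡ 59 (mod 312).


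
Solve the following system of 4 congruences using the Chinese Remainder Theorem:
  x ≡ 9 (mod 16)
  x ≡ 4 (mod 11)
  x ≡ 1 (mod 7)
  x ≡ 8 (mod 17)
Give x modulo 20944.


Product of moduli M = 16 · 11 · 7 · 17 = 20944.
Merge one congruence at a time:
  Start: x ≡ 9 (mod 16).
  Combine with x ≡ 4 (mod 11); new modulus lcm = 176.
    Write x = 9 + 16·t and substitute into x ≡ 4 (mod 11): 16·t ≡ 4 − 9 = -5 (mod 11).
    Reduce coefficients mod 11: 5·t ≡ 6 (mod 11).
    The inverse of 5 mod 11 is 9 (since 5·9 = 45 = 4·11 + 1), so t ≡ 9·6 = 54 ≡ 10 (mod 11).
    Then x = 9 + 16·10 = 169, valid modulo lcm(16, 11) = 176: x ≡ 169 (mod 176).
  Combine with x ≡ 1 (mod 7); new modulus lcm = 1232.
    Write x = 169 + 176·t and substitute into x ≡ 1 (mod 7): 176·t ≡ 1 − 169 = -168 (mod 7).
    Reduce coefficients mod 7: 1·t ≡ 0 (mod 7).
    So t ≡ 0 (mod 7).
    Then x = 169 + 176·0 = 169, valid modulo lcm(176, 7) = 1232: x ≡ 169 (mod 1232).
  Combine with x ≡ 8 (mod 17); new modulus lcm = 20944.
    Write x = 169 + 1232·t and substitute into x ≡ 8 (mod 17): 1232·t ≡ 8 − 169 = -161 (mod 17).
    Reduce coefficients mod 17: 8·t ≡ 9 (mod 17).
    The inverse of 8 mod 17 is 15 (since 8·15 = 120 = 7·17 + 1), so t ≡ 15·9 = 135 ≡ 16 (mod 17).
    Then x = 169 + 1232·16 = 19881, valid modulo lcm(1232, 17) = 20944: x ≡ 19881 (mod 20944).
Verify against each original: 19881 mod 16 = 9, 19881 mod 11 = 4, 19881 mod 7 = 1, 19881 mod 17 = 8.

x ≡ 19881 (mod 20944).


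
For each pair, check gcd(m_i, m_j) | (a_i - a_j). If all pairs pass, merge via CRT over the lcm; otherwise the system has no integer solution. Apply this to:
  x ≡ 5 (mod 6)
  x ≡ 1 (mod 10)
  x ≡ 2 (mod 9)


Moduli 6, 10, 9 are not pairwise coprime, so CRT works modulo lcm(m_i) when all pairwise compatibility conditions hold.
Pairwise compatibility: gcd(m_i, m_j) must divide a_i - a_j for every pair.
Merge one congruence at a time:
  Start: x ≡ 5 (mod 6).
  Combine with x ≡ 1 (mod 10): gcd(6, 10) = 2; 1 - 5 = -4, which IS divisible by 2, so compatible.
    Write x = 5 + 6·t and substitute into x ≡ 1 (mod 10): 6·t ≡ 1 − 5 = -4 (mod 10).
    Divide the congruence (and modulus) by g = 2: 3·t ≡ -2 (mod 5).
    Reduce coefficients mod 5: 3·t ≡ 3 (mod 5).
    The inverse of 3 mod 5 is 2 (since 3·2 = 6 = 1·5 + 1), so t ≡ 2·3 = 6 ≡ 1 (mod 5).
    Then x = 5 + 6·1 = 11, valid modulo lcm(6, 10) = 30: x ≡ 11 (mod 30).
  Combine with x ≡ 2 (mod 9): gcd(30, 9) = 3; 2 - 11 = -9, which IS divisible by 3, so compatible.
    Write x = 11 + 30·t and substitute into x ≡ 2 (mod 9): 30·t ≡ 2 − 11 = -9 (mod 9).
    Divide the congruence (and modulus) by g = 3: 10·t ≡ -3 (mod 3).
    Reduce coefficients mod 3: 1·t ≡ 0 (mod 3).
    So t ≡ 0 (mod 3).
    Then x = 11 + 30·0 = 11, valid modulo lcm(30, 9) = 90: x ≡ 11 (mod 90).
Verify: 11 mod 6 = 5, 11 mod 10 = 1, 11 mod 9 = 2.

x ≡ 11 (mod 90).


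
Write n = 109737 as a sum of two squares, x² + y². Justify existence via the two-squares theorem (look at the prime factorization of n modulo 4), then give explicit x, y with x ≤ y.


Step 1: Factor n = 109737 = 3^2 · 89 · 137.
Step 2: Check the mod-4 condition on each prime factor: 3 ≡ 3 (mod 4), exponent 2 (must be even); 89 ≡ 1 (mod 4), exponent 1; 137 ≡ 1 (mod 4), exponent 1.
All primes ≡ 3 (mod 4) appear to even exponent (or don't appear), so by the two-squares theorem n IS expressible as a sum of two squares.
Step 3: Build a representation. Group n = k² · m with k = 3 and m = 89 · 137 = 12193 (a product of primes ≡ 1 (mod 4)); a representation of m scales to one of n via (k·x)² + (k·y)² = k²(x² + y²). Each prime p ≡ 1 (mod 4) is itself a sum of two squares; find a² by testing p − a² for a perfect square:
  89: 89 − 1² = 88, 89 − 2² = 85, 89 − 3² = 80, 89 − 4² = 73, 89 − 5² = 64 = 8² ⇒ 89 = 5² + 8².
  137: 137 − 1² = 136, 137 − 2² = 133, 137 − 3² = 128, 137 − 4² = 121 = 11² ⇒ 137 = 4² + 11².
  Combine using the Brahmagupta–Fibonacci identity (a² + b²)(c² + d²) = (ac − bd)² + (ad + bc)² = (ac + bd)² + (ad − bc)²:
  89 · 137 = 12193: from (5² + 8²)(4² + 11²), take (5·4 − 8·11, 5·11 + 8·4) = (20 − 88, 55 + 32) = (-68, 87); dropping signs (only squares matter) gives (68, 87); check 68² + 87² = 4624 + 7569 = 12193 ✓.
  Scale by k = 3: (3·68, 3·87) = (204, 261).
Step 4: Order so x ≤ y and verify: 204² + 261² = 41616 + 68121 = 109737 = n. ✓

n = 109737 = 204² + 261² (one valid representation with x ≤ y).


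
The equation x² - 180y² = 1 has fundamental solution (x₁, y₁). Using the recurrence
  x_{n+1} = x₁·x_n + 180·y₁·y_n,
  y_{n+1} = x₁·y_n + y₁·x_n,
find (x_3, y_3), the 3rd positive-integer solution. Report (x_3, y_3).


Step 1: Find the fundamental solution (x₁, y₁) of x² - 180y² = 1.
  Expand √180 as a continued fraction. a₀ = ⌊√180⌋ = 13; iterate m_{k+1} = d_k·a_k − m_k, d_{k+1} = (180 − m_{k+1}²)/d_k, a_{k+1} = ⌊(a₀ + m_{k+1})/d_{k+1}⌋ (starting m₀ = 0, d₀ = 1), with convergents p_k = a_k·p_{k-1} + p_{k-2}, q_k = a_k·q_{k-1} + q_{k-2} (p₋₁ = 1, q₋₁ = 0):
  k = 0: a₀ = 13; p₀/q₀ = 13/1; p₀² − 180·q₀² = 169 − 180 = -11.
  k = 1: m = 13, d = 11, a = ⌊(13 + 13)/11⌋ = 2; p/q = (2·13 + 1)/(2·1 + 0) = 27/2; p² − 180·q² = 729 − 720 = 9.
  k = 2: m = 9, d = 9, a = ⌊(13 + 9)/9⌋ = 2; p/q = (2·27 + 13)/(2·2 + 1) = 67/5; p² − 180·q² = 4489 − 4500 = -11.
  k = 3: m = 9, d = 11, a = ⌊(13 + 9)/11⌋ = 2; p/q = (2·67 + 27)/(2·5 + 2) = 161/12; p² − 180·q² = 25921 − 25920 = 1.
  The first convergent with p² − 180·q² = 1 gives the fundamental solution (x₁, y₁) = (161, 12).
Step 2: Apply the recurrence (x_{n+1}, y_{n+1}) = (x₁x_n + 180y₁y_n, x₁y_n + y₁x_n) repeatedly.
  From (x_1, y_1) = (161, 12): x_2 = 161·161 + 180·12·12 = 51841; y_2 = 161·12 + 12·161 = 3864.
  From (x_2, y_2) = (51841, 3864): x_3 = 161·51841 + 180·12·3864 = 16692641; y_3 = 161·3864 + 12·51841 = 1244196.
Step 3: Verify x_3² - 180·y_3² = 278644263554881 - 278644263554880 = 1 (should be 1). ✓

(x_1, y_1) = (161, 12); (x_3, y_3) = (16692641, 1244196).


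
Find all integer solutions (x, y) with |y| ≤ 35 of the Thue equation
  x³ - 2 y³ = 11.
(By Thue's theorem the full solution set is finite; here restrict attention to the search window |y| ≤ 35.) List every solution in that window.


The equation is x³ - 2y³ = 11. For fixed y, x³ = 2·y³ + 11, so a solution requires the RHS to be a perfect cube.
Strategy: iterate y from -35 to 35, compute RHS = 2·y³ + 11, and check whether it is a (positive or negative) perfect cube.
Check small values of y:
  y = 0: RHS = 11 is not a perfect cube.
  y = 1: RHS = 13 is not a perfect cube.
  y = -1: RHS = 9 is not a perfect cube.
  y = 2: RHS = 27 = (3)³ ⇒ x = 3 works.
  y = -2: RHS = -5 is not a perfect cube.
  y = 3: RHS = 65 is not a perfect cube.
  y = -3: RHS = -43 is not a perfect cube.
Continuing the search up to |y| = 35 finds no further solutions beyond those listed.
Collected solutions: (3, 2).

Solutions (with |y| ≤ 35): (3, 2).
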